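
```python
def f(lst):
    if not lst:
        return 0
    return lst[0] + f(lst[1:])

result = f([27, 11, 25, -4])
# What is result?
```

27 + 11 + 25 + (-4) + 0 = 59

Answer: 59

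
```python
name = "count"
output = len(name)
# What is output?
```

Trace:
`name = "count"` → name = 'count'
`output = len(name)` → output = 5
So output = 5

Answer: 5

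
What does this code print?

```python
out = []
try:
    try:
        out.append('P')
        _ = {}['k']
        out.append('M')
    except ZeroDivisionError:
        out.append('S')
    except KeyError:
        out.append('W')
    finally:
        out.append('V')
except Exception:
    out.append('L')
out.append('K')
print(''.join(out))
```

Execution trace: 'P' (inner try body) → 'W' (inner except KeyError) → 'V' (inner finally) → 'K' (after the try/except). Output: PWVK

Answer: PWVK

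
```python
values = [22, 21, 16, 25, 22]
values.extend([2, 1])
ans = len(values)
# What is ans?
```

Trace:
`values = [22, 21, 16, 25, 22]` → values = [22, 21, 16, 25, 22]
`values.extend([2, 1])` → values = [22, 21, 16, 25, 22, 2, 1]
`ans = len(values)` → ans = 7
So ans = 7

Answer: 7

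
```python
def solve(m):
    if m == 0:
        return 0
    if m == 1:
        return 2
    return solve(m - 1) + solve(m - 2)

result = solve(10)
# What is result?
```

Build up from base cases: solve(0)=0, solve(1)=2, solve(2)=2, solve(3)=4, solve(4)=6, solve(5)=10, solve(6)=16, ..., solve(10)=110

Answer: 110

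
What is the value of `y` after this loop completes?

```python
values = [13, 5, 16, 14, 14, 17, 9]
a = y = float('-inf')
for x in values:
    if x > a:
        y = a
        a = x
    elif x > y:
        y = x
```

Second largest (with repeats) in [13, 5, 16, 14, 14, 17, 9]
`y` takes the values: -inf → 5 → 13 → 14 → 16

Answer: 16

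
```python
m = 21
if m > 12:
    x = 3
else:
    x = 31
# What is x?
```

Trace:
`m = 21` → m = 21
`if m > 12: ...` → m > 12 is True → x = 3
So x = 3

Answer: 3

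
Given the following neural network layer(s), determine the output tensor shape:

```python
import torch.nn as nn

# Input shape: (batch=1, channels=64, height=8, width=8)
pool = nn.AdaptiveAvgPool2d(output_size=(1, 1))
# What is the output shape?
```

Input: (1, 64, 8, 8) -> Output: (1, 64, 1, 1)

Answer: (1, 64, 1, 1)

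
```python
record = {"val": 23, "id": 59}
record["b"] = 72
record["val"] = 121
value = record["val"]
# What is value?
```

Trace:
`record = {"val": 23, "id": 59}` → record = {'val': 23, 'id': 59}
`record["b"] = 72` → record = {'val': 23, 'id': 59, 'b': 72}
`record["val"] = 121` → record = {'val': 121, 'id': 59, 'b': 72}
`value = record["val"]` → value = 121
So value = 121

Answer: 121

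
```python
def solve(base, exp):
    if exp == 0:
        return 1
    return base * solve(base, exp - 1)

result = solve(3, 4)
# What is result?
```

solve(3, 4) = 3 * 3 * 3 * 3 = 81

Answer: 81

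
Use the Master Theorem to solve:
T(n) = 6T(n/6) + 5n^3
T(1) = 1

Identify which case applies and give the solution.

a=6, b=6, f(n)=5n^3. log_6(6) = 1. Since c=3 > 1 and the regularity condition holds (6(n/6)^3 = (6/6^3)n^3 with 6/6^3 < 1), Case 3 applies: T(n) = Θ(f(n)) = O(n^3).

Answer: O(n^3) - Case 3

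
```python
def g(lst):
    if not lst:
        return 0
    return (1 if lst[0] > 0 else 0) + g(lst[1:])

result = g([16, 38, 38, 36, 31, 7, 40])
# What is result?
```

Count of positive elements in [16, 38, 38, 36, 31, 7, 40] = 7

Answer: 7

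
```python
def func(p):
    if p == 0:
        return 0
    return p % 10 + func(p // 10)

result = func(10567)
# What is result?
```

Sum of digits of 10567: 7 + 6 + 5 + 0 + 1 = 19

Answer: 19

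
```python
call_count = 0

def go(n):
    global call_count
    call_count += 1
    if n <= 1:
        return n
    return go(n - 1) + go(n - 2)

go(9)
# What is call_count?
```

Calls(n) = 1 + Calls(n-1) + Calls(n-2); Calls(0)=Calls(1)=1. For n=9 this gives 109.

Answer: 109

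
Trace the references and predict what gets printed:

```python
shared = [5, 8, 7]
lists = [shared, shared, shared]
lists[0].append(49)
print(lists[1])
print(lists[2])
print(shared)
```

Key concept: list of same reference.
Step by step:
`shared = [5, 8, 7]` → shared = [5, 8, 7]
`lists = [shared, shared, shared]` → lists = [[5, 8, 7], [5, 8, 7], [5, 8, 7]]
`lists[0].append(49)` → shared = [5, 8, 7, 49]; lists = [[5, 8, 7, 49], [5, 8, 7, 49], [5, 8, 7, 49]]
`print(lists[1])` → prints [5, 8, 7, 49]
`print(lists[2])` → prints [5, 8, 7, 49]
`print(shared)` → prints [5, 8, 7, 49]

Answer:
[5, 8, 7, 49]
[5, 8, 7, 49]
[5, 8, 7, 49]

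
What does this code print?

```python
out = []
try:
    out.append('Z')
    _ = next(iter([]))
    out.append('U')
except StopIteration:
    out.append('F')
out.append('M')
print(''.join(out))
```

Execution trace: 'Z' (try body) → 'F' (except StopIteration) → 'M' (after the try/except). Output: ZFM

Answer: ZFM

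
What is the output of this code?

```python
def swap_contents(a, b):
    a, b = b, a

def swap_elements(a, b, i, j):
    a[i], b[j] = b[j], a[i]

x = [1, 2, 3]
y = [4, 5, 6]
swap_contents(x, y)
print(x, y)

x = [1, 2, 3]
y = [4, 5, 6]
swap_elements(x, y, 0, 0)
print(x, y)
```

Key concept: parameter rebinding vs mutation.
Step by step:
`x = [1, 2, 3]` → x = [1, 2, 3]
`y = [4, 5, 6]` → y = [4, 5, 6]
`swap_contents(x, y)` → no visible change to tracked variables
`print(x, y)` → prints [1, 2, 3] [4, 5, 6]
`x = [1, 2, 3]` → x = [1, 2, 3]
`y = [4, 5, 6]` → y = [4, 5, 6]
`swap_elements(x, y, 0, 0)` → x = [4, 2, 3]; y = [1, 5, 6]
`print(x, y)` → prints [4, 2, 3] [1, 5, 6]

Answer:
[1, 2, 3] [4, 5, 6]
[4, 2, 3] [1, 5, 6]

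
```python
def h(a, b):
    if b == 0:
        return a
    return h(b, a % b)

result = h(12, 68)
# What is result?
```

h(12, 68) -> h(68, 12) -> h(12, 8) -> h(8, 4) -> h(4, 0) -> 4

Answer: 4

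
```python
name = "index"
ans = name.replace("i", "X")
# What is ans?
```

Trace:
`name = "index"` → name = 'index'
`ans = name.replace("i", "X")` → ans = 'Xndex'
So ans = 'Xndex'

Answer: 'Xndex'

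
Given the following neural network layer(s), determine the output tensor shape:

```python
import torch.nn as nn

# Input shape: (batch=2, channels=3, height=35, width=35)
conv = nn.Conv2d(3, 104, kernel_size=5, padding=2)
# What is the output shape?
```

Input: (2, 3, 35, 35) -> Output: (2, 104, 35, 35)

Answer: (2, 104, 35, 35)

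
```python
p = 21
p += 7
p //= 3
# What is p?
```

Trace:
`p = 21` → p = 21
`p += 7` → p = 28
`p //= 3` → p = 9
So p = 9

Answer: 9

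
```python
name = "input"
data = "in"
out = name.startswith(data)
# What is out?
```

Trace:
`name = "input"` → name = 'input'
`data = "in"` → data = 'in'
`out = name.startswith(data)` → out = True
So out = True

Answer: True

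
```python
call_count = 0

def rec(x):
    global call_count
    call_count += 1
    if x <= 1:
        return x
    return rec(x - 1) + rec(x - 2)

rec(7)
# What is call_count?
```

Calls(x) = 1 + Calls(x-1) + Calls(x-2); Calls(0)=Calls(1)=1. For x=7 this gives 41.

Answer: 41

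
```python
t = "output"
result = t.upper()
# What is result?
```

Trace:
`t = "output"` → t = 'output'
`result = t.upper()` → result = 'OUTPUT'
So result = 'OUTPUT'

Answer: 'OUTPUT'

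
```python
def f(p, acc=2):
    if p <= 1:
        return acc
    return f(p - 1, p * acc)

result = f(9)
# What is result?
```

Accumulator trace (n, acc): (9, 2) -> (8, 18) -> (7, 144) -> (6, 1008) -> (5, 6048) -> (4, 30240) -> (3, 120960) -> (2, 362880) -> (1, 725760) -> return 725760

Answer: 725760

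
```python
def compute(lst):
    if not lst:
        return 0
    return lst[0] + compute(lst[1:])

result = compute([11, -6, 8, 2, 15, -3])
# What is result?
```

11 + (-6) + 8 + 2 + 15 + (-3) + 0 = 27

Answer: 27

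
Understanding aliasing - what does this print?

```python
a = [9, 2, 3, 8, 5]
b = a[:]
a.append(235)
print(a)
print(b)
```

Key concept: slice [:] creates copy.
Step by step:
`a = [9, 2, 3, 8, 5]` → a = [9, 2, 3, 8, 5]
`b = a[:]` → b = [9, 2, 3, 8, 5]
`a.append(235)` → a = [9, 2, 3, 8, 5, 235]
`print(a)` → prints [9, 2, 3, 8, 5, 235]
`print(b)` → prints [9, 2, 3, 8, 5]

Answer:
[9, 2, 3, 8, 5, 235]
[9, 2, 3, 8, 5]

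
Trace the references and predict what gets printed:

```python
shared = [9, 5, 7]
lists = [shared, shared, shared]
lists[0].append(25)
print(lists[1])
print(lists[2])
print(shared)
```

Key concept: list of same reference.
Step by step:
`shared = [9, 5, 7]` → shared = [9, 5, 7]
`lists = [shared, shared, shared]` → lists = [[9, 5, 7], [9, 5, 7], [9, 5, 7]]
`lists[0].append(25)` → shared = [9, 5, 7, 25]; lists = [[9, 5, 7, 25], [9, 5, 7, 25], [9, 5, 7, 25]]
`print(lists[1])` → prints [9, 5, 7, 25]
`print(lists[2])` → prints [9, 5, 7, 25]
`print(shared)` → prints [9, 5, 7, 25]

Answer:
[9, 5, 7, 25]
[9, 5, 7, 25]
[9, 5, 7, 25]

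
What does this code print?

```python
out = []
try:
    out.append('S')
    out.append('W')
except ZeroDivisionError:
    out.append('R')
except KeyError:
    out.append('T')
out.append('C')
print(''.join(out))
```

Execution trace: 'S' (try body) → 'W' (try body, no exception) → 'C' (after the try/except). Output: SWC

Answer: SWC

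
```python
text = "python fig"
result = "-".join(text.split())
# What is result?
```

Trace:
`text = "python fig"` → text = 'python fig'
`result = "-".join(text.split())` → result = 'python-fig'
So result = 'python-fig'

Answer: 'python-fig'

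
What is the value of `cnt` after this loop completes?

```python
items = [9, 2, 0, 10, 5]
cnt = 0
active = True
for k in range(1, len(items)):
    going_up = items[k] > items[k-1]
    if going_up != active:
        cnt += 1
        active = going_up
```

Count direction changes in [9, 2, 0, 10, 5]
`cnt` takes the values: 0 → 1 → 2 → 3

Answer: 3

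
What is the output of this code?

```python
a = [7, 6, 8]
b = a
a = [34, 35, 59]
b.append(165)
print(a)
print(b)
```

Key concept: rebinding vs mutation: a is rebound to a new list, b still points at the original.
Step by step:
`a = [7, 6, 8]` → a = [7, 6, 8]
`b = a` → b = [7, 6, 8] (same object as a)
`a = [34, 35, 59]` → a = [34, 35, 59]
`b.append(165)` → b = [7, 6, 8, 165]
`print(a)` → prints [34, 35, 59]
`print(b)` → prints [7, 6, 8, 165]

Answer:
[34, 35, 59]
[7, 6, 8, 165]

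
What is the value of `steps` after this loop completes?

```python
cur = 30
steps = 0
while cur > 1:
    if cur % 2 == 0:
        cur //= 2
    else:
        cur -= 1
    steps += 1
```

Steps to reduce 30 to 1
`steps` takes the values: 0 → 1 → 2 → 3 → 4 → 5 → 6 → 7

Answer: 7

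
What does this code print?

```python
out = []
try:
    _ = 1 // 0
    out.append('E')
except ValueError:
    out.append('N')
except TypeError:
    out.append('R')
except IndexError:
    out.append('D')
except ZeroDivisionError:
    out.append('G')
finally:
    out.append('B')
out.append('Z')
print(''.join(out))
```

Execution trace: 'G' (except ZeroDivisionError) → 'B' (finally) → 'Z' (after the try/except). Output: GBZ

Answer: GBZ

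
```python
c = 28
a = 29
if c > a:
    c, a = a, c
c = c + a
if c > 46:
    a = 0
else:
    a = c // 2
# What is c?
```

Trace:
`c = 28` → c = 28
`a = 29` → a = 29
`if c > a: ...` → c > a is False → no variable changes
`c = c + a` → c = 57
`if c > 46: ...` → c > 46 is True → a = 0
So c = 57

Answer: 57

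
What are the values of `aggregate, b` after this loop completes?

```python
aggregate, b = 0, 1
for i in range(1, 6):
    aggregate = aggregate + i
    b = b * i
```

Sum and factorial of 1 to 5
`aggregate, b` takes the values: (0, 1) → (1, 1) → (3, 1) → (3, 2) → (6, 2) → (6, 6) → (10, 6) → (10, 24) → (15, 24) → (15, 120)

Answer: 15, 120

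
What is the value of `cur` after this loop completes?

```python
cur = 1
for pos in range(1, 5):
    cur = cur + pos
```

Start at 1, add 1 through 4
`cur` takes the values: 1 → 2 → 4 → 7 → 11

Answer: 11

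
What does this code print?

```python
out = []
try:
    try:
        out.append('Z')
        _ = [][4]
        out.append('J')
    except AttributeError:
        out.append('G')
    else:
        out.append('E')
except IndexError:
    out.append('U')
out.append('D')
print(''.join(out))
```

Execution trace: 'Z' (try body) → 'U' (outer except IndexError) → 'D' (after the try/except). Output: ZUD

Answer: ZUD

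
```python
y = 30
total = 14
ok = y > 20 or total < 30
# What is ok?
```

Trace:
`y = 30` → y = 30
`total = 14` → total = 14
`ok = y > 20 or total < 30` → ok = True
So ok = True

Answer: True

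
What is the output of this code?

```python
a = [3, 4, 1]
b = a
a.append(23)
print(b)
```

Key concept: basic list aliasing.
Step by step:
`a = [3, 4, 1]` → a = [3, 4, 1]
`b = a` → b = [3, 4, 1] (same object as a)
`a.append(23)` → a = [3, 4, 1, 23] (same object as b); b = [3, 4, 1, 23] (same object as a)
`print(b)` → prints [3, 4, 1, 23]

Answer: [3, 4, 1, 23]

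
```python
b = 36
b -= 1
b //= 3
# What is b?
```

Trace:
`b = 36` → b = 36
`b -= 1` → b = 35
`b //= 3` → b = 11
So b = 11

Answer: 11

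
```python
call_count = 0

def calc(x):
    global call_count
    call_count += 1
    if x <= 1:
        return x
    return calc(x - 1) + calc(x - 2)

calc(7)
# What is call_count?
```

Calls(x) = 1 + Calls(x-1) + Calls(x-2); Calls(0)=Calls(1)=1. For x=7 this gives 41.

Answer: 41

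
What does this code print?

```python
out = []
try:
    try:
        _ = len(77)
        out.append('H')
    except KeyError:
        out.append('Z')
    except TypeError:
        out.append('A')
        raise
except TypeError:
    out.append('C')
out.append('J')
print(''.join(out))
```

Execution trace: 'A' (inner except TypeError) → 'C' (outer except TypeError) → 'J' (after the try/except). Output: ACJ

Answer: ACJ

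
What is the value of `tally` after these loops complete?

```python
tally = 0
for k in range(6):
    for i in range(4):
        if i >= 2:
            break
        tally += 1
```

Inner breaks at 2, outer runs 6 times
`tally` takes the values: 0 → 1 → 2 → 3 → 4 → 5 → 6 → 7 → 8 → 9 → 10 → 11 → 12

Answer: 12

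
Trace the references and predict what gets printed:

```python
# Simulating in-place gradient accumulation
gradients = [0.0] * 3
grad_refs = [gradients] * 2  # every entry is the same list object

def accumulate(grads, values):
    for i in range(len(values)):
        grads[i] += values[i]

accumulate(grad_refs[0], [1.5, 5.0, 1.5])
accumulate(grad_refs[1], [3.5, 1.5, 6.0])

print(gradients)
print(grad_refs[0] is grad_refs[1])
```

Key concept: gradient accumulation aliasing.
Step by step:
`gradients = [0.0] * 3` → gradients = [0.0, 0.0, 0.0]
`grad_refs = [gradients] * 2` → grad_refs = [[0.0, 0.0, 0.0], [0.0, 0.0, 0.0]]
`accumulate(grad_refs[0], [1.5, 5.0, 1.5])` → gradients = [1.5, 5.0, 1.5]; grad_refs = [[1.5, 5.0, 1.5], [1.5, 5.0, 1.5]]
`accumulate(grad_refs[1], [3.5, 1.5, 6.0])` → gradients = [5.0, 6.5, 7.5]; grad_refs = [[5.0, 6.5, 7.5], [5.0, 6.5, 7.5]]
`print(gradients)` → prints [5.0, 6.5, 7.5]
`print(grad_refs[0] is grad_refs[1])` → prints True

Answer:
[5.0, 6.5, 7.5]
True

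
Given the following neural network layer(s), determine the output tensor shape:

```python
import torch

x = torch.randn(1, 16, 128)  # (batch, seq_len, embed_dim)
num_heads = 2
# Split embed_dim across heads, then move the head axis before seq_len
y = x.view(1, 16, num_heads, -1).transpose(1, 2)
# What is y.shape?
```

Input: (1, 16, 128) -> head_dim = 128 // 2 = 64; after view: (1, 16, 2, 64) -> after transpose(1, 2): (1, 2, 16, 64) -> Output: (1, 2, 16, 64)

Answer: (1, 2, 16, 64)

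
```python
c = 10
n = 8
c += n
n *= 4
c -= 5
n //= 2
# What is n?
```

Trace:
`c = 10` → c = 10
`n = 8` → n = 8
`c += n` → c = 18
`n *= 4` → n = 32
`c -= 5` → c = 13
`n //= 2` → n = 16
So n = 16

Answer: 16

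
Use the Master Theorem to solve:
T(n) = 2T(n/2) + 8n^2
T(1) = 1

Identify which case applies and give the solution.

a=2, b=2, f(n)=8n^2. log_2(2) = 1. Since c=2 > 1 and the regularity condition holds (2(n/2)^2 = (2/2^2)n^2 with 2/2^2 < 1), Case 3 applies: T(n) = Θ(f(n)) = O(n^2).

Answer: O(n^2) - Case 3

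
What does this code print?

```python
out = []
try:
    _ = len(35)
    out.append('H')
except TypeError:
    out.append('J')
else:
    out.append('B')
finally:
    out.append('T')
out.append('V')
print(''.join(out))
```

Execution trace: 'J' (except TypeError) → 'T' (finally) → 'V' (after the try/except). Output: JTV

Answer: JTV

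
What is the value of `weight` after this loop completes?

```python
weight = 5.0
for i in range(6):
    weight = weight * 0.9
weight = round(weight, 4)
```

Exponential decay: 5.0 * 0.9^6
`weight` takes the values: 5.0 → 4.5 → 4.05 → 3.645 → 3.2805 → 2.95245 → 2.657205 → 2.6572

Answer: 2.6572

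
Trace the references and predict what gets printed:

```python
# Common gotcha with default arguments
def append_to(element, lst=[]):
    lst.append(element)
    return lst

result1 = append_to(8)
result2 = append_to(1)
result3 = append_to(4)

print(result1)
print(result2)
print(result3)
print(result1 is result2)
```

Key concept: mutable default argument gotcha.
Step by step:
`result1 = append_to(8)` → result1 = [8]
`result2 = append_to(1)` → result1 = [8, 1] (same object as result2); result2 = [8, 1] (same object as result1)
`result3 = append_to(4)` → result1 = [8, 1, 4] (same object as result2, result3); result2 = [8, 1, 4] (same object as result1, result3); result3 = [8, 1, 4] (same object as result1, result2)
`print(result1)` → prints [8, 1, 4]
`print(result2)` → prints [8, 1, 4]
`print(result3)` → prints [8, 1, 4]
`print(result1 is result2)` → prints True

Answer:
[8, 1, 4]
[8, 1, 4]
[8, 1, 4]
True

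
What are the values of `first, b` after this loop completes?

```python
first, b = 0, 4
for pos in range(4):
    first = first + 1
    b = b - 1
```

first goes 0→4, b goes 4→0
`first, b` takes the values: (0, 4) → (1, 4) → (1, 3) → (2, 3) → (2, 2) → (3, 2) → (3, 1) → (4, 1) → (4, 0)

Answer: 4, 0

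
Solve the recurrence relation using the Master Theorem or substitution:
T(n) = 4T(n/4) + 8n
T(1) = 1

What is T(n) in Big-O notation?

By Master Theorem: a=4, b=4, f(n)=8n. Since log_4(4) = 1 and f(n) = Θ(n^1), Case 2 applies. T(n) = O(n log n).

Answer: O(n log n)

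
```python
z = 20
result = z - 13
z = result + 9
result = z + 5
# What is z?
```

Trace:
`z = 20` → z = 20
`result = z - 13` → result = 7
`z = result + 9` → z = 16
`result = z + 5` → result = 21
So z = 16

Answer: 16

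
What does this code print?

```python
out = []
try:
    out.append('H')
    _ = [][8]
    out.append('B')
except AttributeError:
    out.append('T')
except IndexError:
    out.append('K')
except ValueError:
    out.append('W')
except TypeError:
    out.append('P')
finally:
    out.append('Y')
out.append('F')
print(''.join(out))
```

Execution trace: 'H' (try body) → 'K' (except IndexError) → 'Y' (finally) → 'F' (after the try/except). Output: HKYF

Answer: HKYF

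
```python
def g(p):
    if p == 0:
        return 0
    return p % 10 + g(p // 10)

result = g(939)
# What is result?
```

Sum of digits of 939: 9 + 3 + 9 = 21

Answer: 21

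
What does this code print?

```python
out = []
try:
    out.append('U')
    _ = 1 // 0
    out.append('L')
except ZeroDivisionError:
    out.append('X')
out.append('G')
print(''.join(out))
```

Execution trace: 'U' (try body) → 'X' (except ZeroDivisionError) → 'G' (after the try/except). Output: UXG

Answer: UXG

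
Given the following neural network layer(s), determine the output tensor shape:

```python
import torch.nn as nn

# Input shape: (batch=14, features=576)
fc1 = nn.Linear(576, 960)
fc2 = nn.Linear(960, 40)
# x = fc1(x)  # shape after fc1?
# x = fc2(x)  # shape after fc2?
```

Input: (14, 576) -> after fc1: (14, 960) -> Output: (14, 40)

Answer: (14, 40)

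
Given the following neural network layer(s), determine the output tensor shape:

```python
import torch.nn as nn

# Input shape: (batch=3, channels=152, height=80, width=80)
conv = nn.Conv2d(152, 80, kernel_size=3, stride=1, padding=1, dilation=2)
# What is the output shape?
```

Input: (3, 152, 80, 80) -> Output: (3, 80, 78, 78)

Answer: (3, 80, 78, 78)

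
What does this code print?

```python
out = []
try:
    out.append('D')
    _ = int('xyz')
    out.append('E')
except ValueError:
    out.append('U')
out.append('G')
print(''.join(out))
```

Execution trace: 'D' (try body) → 'U' (except ValueError) → 'G' (after the try/except). Output: DUG

Answer: DUG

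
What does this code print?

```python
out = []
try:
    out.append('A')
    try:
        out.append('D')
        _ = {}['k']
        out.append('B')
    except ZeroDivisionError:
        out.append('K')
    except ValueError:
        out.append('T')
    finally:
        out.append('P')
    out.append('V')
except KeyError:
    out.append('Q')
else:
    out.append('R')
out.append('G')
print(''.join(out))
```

Execution trace: 'A' (try body) → 'D' (inner try body) → 'P' (inner finally) → 'Q' (except KeyError) → 'G' (after the try/except). Output: ADPQG

Answer: ADPQG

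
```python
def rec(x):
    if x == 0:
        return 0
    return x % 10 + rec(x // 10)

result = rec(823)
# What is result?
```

Sum of digits of 823: 3 + 2 + 8 = 13

Answer: 13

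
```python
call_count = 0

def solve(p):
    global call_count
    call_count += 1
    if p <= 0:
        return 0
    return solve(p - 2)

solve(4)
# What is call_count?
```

Linear recursion stepping by 2: 3 calls from p=4 down to ≤0.

Answer: 3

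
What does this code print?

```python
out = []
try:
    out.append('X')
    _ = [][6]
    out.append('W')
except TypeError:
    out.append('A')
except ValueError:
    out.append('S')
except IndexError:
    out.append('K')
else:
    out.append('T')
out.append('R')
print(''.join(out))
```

Execution trace: 'X' (try body) → 'K' (except IndexError) → 'R' (after the try/except). Output: XKR

Answer: XKR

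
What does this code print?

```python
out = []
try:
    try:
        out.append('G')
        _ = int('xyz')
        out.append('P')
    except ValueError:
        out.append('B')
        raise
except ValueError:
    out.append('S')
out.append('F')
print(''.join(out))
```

Execution trace: 'G' (inner try body) → 'B' (inner except ValueError) → 'S' (outer except ValueError) → 'F' (after the try/except). Output: GBSF

Answer: GBSF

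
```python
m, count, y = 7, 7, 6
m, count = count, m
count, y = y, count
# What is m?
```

Trace:
`m, count, y = 7, 7, 6` → m = 7; count = 7; y = 6
`m, count = count, m` → m = 7; count = 7
`count, y = y, count` → count = 6; y = 7
So m = 7

Answer: 7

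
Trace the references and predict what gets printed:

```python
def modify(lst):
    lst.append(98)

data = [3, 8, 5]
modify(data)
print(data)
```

Key concept: function modifies passed list.
Step by step:
`data = [3, 8, 5]` → data = [3, 8, 5]
`modify(data)` → data = [3, 8, 5, 98]
`print(data)` → prints [3, 8, 5, 98]

Answer: [3, 8, 5, 98]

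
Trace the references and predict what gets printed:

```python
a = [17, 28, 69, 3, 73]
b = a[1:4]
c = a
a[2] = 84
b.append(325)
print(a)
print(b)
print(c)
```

Key concept: slice vs alias.
Step by step:
`a = [17, 28, 69, 3, 73]` → a = [17, 28, 69, 3, 73]
`b = a[1:4]` → b = [28, 69, 3]
`c = a` → c = [17, 28, 69, 3, 73] (same object as a)
`a[2] = 84` → a = [17, 28, 84, 3, 73] (same object as c); c = [17, 28, 84, 3, 73] (same object as a)
`b.append(325)` → b = [28, 69, 3, 325]
`print(a)` → prints [17, 28, 84, 3, 73]
`print(b)` → prints [28, 69, 3, 325]
`print(c)` → prints [17, 28, 84, 3, 73]

Answer:
[17, 28, 84, 3, 73]
[28, 69, 3, 325]
[17, 28, 84, 3, 73]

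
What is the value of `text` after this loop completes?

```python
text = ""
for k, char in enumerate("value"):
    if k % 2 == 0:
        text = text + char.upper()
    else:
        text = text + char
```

Uppercase even positions in 'value'
`text` takes the values: "" → "V" → "Va" → "VaL" → "VaLu" → "VaLuE"

Answer: "VaLuE"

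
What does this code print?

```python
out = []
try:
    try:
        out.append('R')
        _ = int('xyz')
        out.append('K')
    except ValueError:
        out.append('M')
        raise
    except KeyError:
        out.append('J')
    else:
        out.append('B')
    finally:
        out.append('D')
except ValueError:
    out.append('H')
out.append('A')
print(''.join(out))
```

Execution trace: 'R' (try body) → 'M' (except ValueError) → 'D' (finally) → 'H' (outer except ValueError) → 'A' (after the try/except). Output: RMDHA

Answer: RMDHA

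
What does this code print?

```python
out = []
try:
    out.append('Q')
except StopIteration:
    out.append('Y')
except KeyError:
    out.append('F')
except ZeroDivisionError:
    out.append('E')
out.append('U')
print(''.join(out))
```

Execution trace: 'Q' (try body, no exception) → 'U' (after the try/except). Output: QU

Answer: QU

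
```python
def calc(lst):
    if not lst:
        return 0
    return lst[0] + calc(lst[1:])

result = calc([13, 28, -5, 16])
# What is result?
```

13 + 28 + (-5) + 16 + 0 = 52

Answer: 52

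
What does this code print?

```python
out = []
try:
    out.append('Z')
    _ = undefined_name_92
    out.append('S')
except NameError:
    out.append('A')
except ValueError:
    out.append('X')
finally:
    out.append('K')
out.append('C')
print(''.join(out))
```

Execution trace: 'Z' (try body) → 'A' (except NameError) → 'K' (finally) → 'C' (after the try/except). Output: ZAKC

Answer: ZAKC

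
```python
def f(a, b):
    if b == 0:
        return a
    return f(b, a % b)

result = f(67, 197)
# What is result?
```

f(67, 197) -> f(197, 67) -> f(67, 63) -> f(63, 4) -> f(4, 3) -> f(3, 1) -> f(1, 0) -> 1

Answer: 1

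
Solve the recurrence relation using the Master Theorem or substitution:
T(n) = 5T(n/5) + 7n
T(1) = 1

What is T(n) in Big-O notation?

By Master Theorem: a=5, b=5, f(n)=7n. Since log_5(5) = 1 and f(n) = Θ(n^1), Case 2 applies. T(n) = O(n log n).

Answer: O(n log n)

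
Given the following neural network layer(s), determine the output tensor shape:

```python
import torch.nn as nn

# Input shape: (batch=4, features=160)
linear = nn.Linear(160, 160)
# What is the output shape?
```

Input: (4, 160) -> Output: (4, 160)

Answer: (4, 160)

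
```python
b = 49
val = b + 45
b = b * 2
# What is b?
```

Trace:
`b = 49` → b = 49
`val = b + 45` → val = 94
`b = b * 2` → b = 98
So b = 98

Answer: 98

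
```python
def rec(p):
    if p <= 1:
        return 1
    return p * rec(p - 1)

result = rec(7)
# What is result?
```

rec(7) = 7 * 6 * 5 * 4 * 3 * 2 * 1 = 5040

Answer: 5040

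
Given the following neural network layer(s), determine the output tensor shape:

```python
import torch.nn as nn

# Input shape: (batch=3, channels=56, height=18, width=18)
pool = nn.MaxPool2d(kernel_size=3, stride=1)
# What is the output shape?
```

Input: (3, 56, 18, 18) -> Output: (3, 56, 16, 16)

Answer: (3, 56, 16, 16)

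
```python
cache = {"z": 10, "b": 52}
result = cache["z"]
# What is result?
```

Trace:
`cache = {"z": 10, "b": 52}` → cache = {'z': 10, 'b': 52}
`result = cache["z"]` → result = 10
So result = 10

Answer: 10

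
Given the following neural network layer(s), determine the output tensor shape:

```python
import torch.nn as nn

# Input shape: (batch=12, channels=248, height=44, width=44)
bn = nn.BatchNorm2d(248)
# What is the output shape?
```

Input: (12, 248, 44, 44) -> Output: (12, 248, 44, 44)

Answer: (12, 248, 44, 44)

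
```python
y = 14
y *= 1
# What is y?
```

Trace:
`y = 14` → y = 14
`y *= 1` → y = 14
So y = 14

Answer: 14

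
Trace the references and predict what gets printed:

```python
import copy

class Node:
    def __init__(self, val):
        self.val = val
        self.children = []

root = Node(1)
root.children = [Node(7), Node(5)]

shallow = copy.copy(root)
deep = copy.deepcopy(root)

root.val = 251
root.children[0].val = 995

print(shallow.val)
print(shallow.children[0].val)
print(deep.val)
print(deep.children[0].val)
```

Key concept: deep copy with custom objects.
Step by step:
`root = Node(1)` → root = Node(val=1, children=[])
`root.children = [Node(7), Node(5)]` → root = Node(val=1, children=[Node(val=7, children=[]), Node(val=5, children=[])])
`shallow = copy.copy(root)` → shallow = Node(val=1, children=[Node(val=7, children=[]), Node(val=5, children=[])])
`deep = copy.deepcopy(root)` → deep = Node(val=1, children=[Node(val=7, children=[]), Node(val=5, children=[])])
`root.val = 251` → root = Node(val=251, children=[Node(val=7, children=[]), Node(val=5, children=[])])
`root.children[0].val = 995` → root = Node(val=251, children=[Node(val=995, children=[]), Node(val=5, children=[])]); shallow = Node(val=1, children=[Node(val=995, children=[]), Node(val=5, children=[])])
`print(shallow.val)` → prints 1
`print(shallow.children[0].val)` → prints 995
`print(deep.val)` → prints 1
`print(deep.children[0].val)` → prints 7

Answer:
1
995
1
7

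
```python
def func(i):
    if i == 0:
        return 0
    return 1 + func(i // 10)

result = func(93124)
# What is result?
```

Count of digits of 93124: 5

Answer: 5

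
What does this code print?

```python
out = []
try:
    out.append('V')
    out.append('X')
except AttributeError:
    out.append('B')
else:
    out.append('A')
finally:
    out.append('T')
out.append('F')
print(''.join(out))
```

Execution trace: 'V' (try body) → 'X' (try body, no exception) → 'A' (else) → 'T' (finally) → 'F' (after the try/except). Output: VXATF

Answer: VXATF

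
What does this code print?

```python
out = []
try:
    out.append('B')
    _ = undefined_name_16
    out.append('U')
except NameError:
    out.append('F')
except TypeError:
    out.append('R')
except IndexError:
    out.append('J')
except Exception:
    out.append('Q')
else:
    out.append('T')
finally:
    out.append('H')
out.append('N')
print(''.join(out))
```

Execution trace: 'B' (try body) → 'F' (except NameError) → 'H' (finally) → 'N' (after the try/except). Output: BFHN

Answer: BFHN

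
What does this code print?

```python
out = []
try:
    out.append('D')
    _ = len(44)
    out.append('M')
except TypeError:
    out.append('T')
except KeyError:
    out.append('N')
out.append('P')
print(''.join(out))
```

Execution trace: 'D' (try body) → 'T' (except TypeError) → 'P' (after the try/except). Output: DTP

Answer: DTP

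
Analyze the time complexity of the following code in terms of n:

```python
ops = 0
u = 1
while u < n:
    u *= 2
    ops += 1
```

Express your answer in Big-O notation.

Each loop level contributes: log n. Multiplying the contributions gives O(log n).

Answer: O(log n)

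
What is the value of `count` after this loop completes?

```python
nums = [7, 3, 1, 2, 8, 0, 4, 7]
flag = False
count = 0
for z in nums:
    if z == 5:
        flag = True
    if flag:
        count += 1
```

Count elements after first 5 in [7, 3, 1, 2, 8, 0, 4, 7]
`count` takes the values: 0

Answer: 0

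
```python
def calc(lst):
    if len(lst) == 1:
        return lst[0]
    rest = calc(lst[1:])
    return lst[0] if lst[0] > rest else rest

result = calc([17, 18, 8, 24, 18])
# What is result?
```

Recursive max over [17, 18, 8, 24, 18] = 24

Answer: 24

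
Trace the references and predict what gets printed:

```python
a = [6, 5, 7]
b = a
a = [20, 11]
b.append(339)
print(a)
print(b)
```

Key concept: rebinding vs mutation: a is rebound to a new list, b still points at the original.
Step by step:
`a = [6, 5, 7]` → a = [6, 5, 7]
`b = a` → b = [6, 5, 7] (same object as a)
`a = [20, 11]` → a = [20, 11]
`b.append(339)` → b = [6, 5, 7, 339]
`print(a)` → prints [20, 11]
`print(b)` → prints [6, 5, 7, 339]

Answer:
[20, 11]
[6, 5, 7, 339]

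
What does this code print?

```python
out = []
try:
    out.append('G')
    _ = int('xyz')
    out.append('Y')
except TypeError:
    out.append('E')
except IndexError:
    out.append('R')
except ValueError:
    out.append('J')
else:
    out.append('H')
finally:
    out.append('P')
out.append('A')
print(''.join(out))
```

Execution trace: 'G' (try body) → 'J' (except ValueError) → 'P' (finally) → 'A' (after the try/except). Output: GJPA

Answer: GJPA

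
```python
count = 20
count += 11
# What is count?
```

Trace:
`count = 20` → count = 20
`count += 11` → count = 31
So count = 31

Answer: 31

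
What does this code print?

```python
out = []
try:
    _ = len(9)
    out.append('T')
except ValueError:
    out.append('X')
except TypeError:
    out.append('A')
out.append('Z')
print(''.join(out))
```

Execution trace: 'A' (except TypeError) → 'Z' (after the try/except). Output: AZ

Answer: AZ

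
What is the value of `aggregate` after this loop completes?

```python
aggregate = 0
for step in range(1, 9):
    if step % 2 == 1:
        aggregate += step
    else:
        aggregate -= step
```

Add odd, subtract even
`aggregate` takes the values: 0 → 1 → -1 → 2 → -2 → 3 → -3 → 4 → -4

Answer: -4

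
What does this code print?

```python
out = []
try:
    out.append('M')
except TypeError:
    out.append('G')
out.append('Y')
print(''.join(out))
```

Execution trace: 'M' (try body, no exception) → 'Y' (after the try/except). Output: MY

Answer: MY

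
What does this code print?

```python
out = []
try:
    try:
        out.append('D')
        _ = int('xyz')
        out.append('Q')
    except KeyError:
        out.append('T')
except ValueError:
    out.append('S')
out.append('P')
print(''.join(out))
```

Execution trace: 'D' (try body) → 'S' (outer except ValueError) → 'P' (after the try/except). Output: DSP

Answer: DSP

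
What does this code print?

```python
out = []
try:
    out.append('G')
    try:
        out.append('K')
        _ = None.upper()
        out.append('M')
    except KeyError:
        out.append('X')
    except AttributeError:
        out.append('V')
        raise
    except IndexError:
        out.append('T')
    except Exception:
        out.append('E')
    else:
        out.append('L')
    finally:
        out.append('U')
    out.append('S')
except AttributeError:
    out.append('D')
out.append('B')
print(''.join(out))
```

Execution trace: 'G' (try body) → 'K' (inner try body) → 'V' (inner except AttributeError) → 'U' (inner finally) → 'D' (except AttributeError) → 'B' (after the try/except). Output: GKVUDB

Answer: GKVUDB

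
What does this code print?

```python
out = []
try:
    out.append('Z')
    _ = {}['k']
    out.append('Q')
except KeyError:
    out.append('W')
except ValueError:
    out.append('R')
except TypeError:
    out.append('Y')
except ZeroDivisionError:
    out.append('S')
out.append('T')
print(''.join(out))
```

Execution trace: 'Z' (try body) → 'W' (except KeyError) → 'T' (after the try/except). Output: ZWT

Answer: ZWT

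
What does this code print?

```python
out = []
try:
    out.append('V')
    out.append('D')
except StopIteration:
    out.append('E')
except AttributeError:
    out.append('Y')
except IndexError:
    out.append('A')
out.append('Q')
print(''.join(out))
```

Execution trace: 'V' (try body) → 'D' (try body, no exception) → 'Q' (after the try/except). Output: VDQ

Answer: VDQ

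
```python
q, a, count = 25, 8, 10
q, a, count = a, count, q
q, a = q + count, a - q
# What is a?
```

Trace:
`q, a, count = 25, 8, 10` → q = 25; a = 8; count = 10
`q, a, count = a, count, q` → q = 8; a = 10; count = 25
`q, a = q + count, a - q` → q = 33; a = 2
So a = 2

Answer: 2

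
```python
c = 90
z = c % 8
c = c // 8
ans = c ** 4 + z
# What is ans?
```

Trace:
`c = 90` → c = 90
`z = c % 8` → z = 2
`c = c // 8` → c = 11
`ans = c ** 4 + z` → ans = 14643
So ans = 14643

Answer: 14643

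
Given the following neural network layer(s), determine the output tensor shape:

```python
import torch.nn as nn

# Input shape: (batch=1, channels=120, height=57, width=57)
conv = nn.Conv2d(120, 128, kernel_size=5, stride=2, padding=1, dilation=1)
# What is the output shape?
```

Input: (1, 120, 57, 57) -> Output: (1, 128, 28, 28)

Answer: (1, 128, 28, 28)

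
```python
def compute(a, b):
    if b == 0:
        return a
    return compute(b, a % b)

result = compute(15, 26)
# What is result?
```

compute(15, 26) -> compute(26, 15) -> compute(15, 11) -> compute(11, 4) -> compute(4, 3) -> compute(3, 1) -> compute(1, 0) -> 1

Answer: 1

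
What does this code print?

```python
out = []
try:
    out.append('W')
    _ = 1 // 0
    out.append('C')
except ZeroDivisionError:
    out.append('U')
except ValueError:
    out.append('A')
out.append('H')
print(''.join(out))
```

Execution trace: 'W' (try body) → 'U' (except ZeroDivisionError) → 'H' (after the try/except). Output: WUH

Answer: WUH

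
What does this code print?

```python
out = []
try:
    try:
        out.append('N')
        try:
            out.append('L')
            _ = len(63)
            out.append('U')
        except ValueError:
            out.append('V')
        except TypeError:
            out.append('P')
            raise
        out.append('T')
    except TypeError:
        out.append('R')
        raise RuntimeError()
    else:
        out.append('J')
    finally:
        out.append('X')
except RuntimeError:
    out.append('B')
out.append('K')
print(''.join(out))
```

Execution trace: 'N' (try body) → 'L' (inner try body) → 'P' (inner except TypeError) → 'R' (except TypeError) → 'X' (finally) → 'B' (outer except RuntimeError) → 'K' (after the try/except). Output: NLPRXBK

Answer: NLPRXBK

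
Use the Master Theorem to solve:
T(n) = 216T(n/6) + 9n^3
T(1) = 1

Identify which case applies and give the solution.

a=216, b=6, f(n)=9n^3. log_6(216) = 3. Since c=3 = 3, Case 2 applies: T(n) = Θ(n^log_b(a) · log n) = O(n^3 log n).

Answer: O(n^3 log n) - Case 2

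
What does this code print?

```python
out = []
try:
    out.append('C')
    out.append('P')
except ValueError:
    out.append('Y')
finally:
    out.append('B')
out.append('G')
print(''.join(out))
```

Execution trace: 'C' (try body) → 'P' (try body, no exception) → 'B' (finally) → 'G' (after the try/except). Output: CPBG

Answer: CPBG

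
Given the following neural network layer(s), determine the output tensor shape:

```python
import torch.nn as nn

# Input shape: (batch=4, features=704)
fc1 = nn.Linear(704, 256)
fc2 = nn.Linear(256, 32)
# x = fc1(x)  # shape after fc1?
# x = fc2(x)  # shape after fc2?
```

Input: (4, 704) -> after fc1: (4, 256) -> Output: (4, 32)

Answer: (4, 32)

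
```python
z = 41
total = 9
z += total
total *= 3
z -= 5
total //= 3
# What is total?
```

Trace:
`z = 41` → z = 41
`total = 9` → total = 9
`z += total` → z = 50
`total *= 3` → total = 27
`z -= 5` → z = 45
`total //= 3` → total = 9
So total = 9

Answer: 9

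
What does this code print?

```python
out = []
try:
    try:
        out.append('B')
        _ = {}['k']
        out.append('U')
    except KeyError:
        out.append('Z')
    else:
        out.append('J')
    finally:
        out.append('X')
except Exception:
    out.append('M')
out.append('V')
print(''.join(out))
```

Execution trace: 'B' (inner try body) → 'Z' (inner except KeyError) → 'X' (inner finally) → 'V' (after the try/except). Output: BZXV

Answer: BZXV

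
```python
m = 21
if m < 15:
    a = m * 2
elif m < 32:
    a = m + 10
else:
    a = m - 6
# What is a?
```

Trace:
`m = 21` → m = 21
`if m < 15: ...` → m < 15 is False, m < 32 is True → a = 31
So a = 31

Answer: 31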